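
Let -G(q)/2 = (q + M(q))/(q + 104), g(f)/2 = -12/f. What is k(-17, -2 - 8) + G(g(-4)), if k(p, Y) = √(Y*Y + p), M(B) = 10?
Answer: -16/55 + √83 ≈ 8.8195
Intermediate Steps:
g(f) = -24/f (g(f) = 2*(-12/f) = -24/f)
k(p, Y) = √(p + Y²) (k(p, Y) = √(Y² + p) = √(p + Y²))
G(q) = -2*(10 + q)/(104 + q) (G(q) = -2*(q + 10)/(q + 104) = -2*(10 + q)/(104 + q))
k(-17, -2 - 8) + G(g(-4)) = √(-17 + (-2 - 8)²) + 2*(-10 - (-24)/(-4))/(104 - 24/(-4)) = √(-17 + (-10)²) + 2*(-10 - (-24)*(-1)/4)/(104 - 24*(-¼)) = √(-17 + 100) + 2*(-10 - 1*6)/(104 + 6) = √83 + 2*(-10 - 6)/110 = √83 + 2*(1/110)*(-16) = √83 - 16/55 = -16/55 + √83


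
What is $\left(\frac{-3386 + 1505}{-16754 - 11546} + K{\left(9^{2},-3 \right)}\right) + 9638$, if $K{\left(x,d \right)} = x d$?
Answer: $\frac{265880381}{28300} \approx 9395.1$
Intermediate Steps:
$K{\left(x,d \right)} = d x$
$\left(\frac{-3386 + 1505}{-16754 - 11546} + K{\left(9^{2},-3 \right)}\right) + 9638 = \left(\frac{-3386 + 1505}{-16754 - 11546} - 3 \cdot 9^{2}\right) + 9638 = \left(- \frac{1881}{-28300} - 243\right) + 9638 = \left(\left(-1881\right) \left(- \frac{1}{28300}\right) - 243\right) + 9638 = \left(\frac{1881}{28300} - 243\right) + 9638 = - \frac{6875019}{28300} + 9638 = \frac{265880381}{28300}$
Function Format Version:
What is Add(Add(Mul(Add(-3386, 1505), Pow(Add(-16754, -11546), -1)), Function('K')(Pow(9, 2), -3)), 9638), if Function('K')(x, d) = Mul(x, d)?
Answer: Rational(265880381, 28300) ≈ 9395.1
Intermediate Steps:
Function('K')(x, d) = Mul(d, x)
Add(Add(Mul(Add(-3386, 1505), Pow(Add(-16754, -11546), -1)), Function('K')(Pow(9, 2), -3)), 9638) = Add(Add(Mul(Add(-3386, 1505), Pow(Add(-16754, -11546), -1)), Mul(-3, Pow(9, 2))), 9638) = Add(Add(Mul(-1881, Pow(-28300, -1)), Mul(-3, 81)), 9638) = Add(Add(Mul(-1881, Rational(-1, 28300)), -243), 9638) = Add(Add(Rational(1881, 28300), -243), 9638) = Add(Rational(-6875019, 28300), 9638) = Rational(265880381, 28300)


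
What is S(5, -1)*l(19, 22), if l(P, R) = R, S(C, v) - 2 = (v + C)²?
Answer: 396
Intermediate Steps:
S(C, v) = 2 + (C + v)² (S(C, v) = 2 + (v + C)² = 2 + (C + v)²)
S(5, -1)*l(19, 22) = (2 + (5 - 1)²)*22 = (2 + 4²)*22 = (2 + 16)*22 = 18*22 = 396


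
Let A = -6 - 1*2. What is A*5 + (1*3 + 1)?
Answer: -36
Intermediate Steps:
A = -8 (A = -6 - 2 = -8)
A*5 + (1*3 + 1) = -8*5 + (1*3 + 1) = -40 + (3 + 1) = -40 + 4 = -36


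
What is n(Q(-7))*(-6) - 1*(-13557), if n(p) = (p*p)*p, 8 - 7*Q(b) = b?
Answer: 4629801/343 ≈ 13498.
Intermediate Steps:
Q(b) = 8/7 - b/7
n(p) = p³ (n(p) = p²*p = p³)
n(Q(-7))*(-6) - 1*(-13557) = (8/7 - ⅐*(-7))³*(-6) - 1*(-13557) = (8/7 + 1)³*(-6) + 13557 = (15/7)³*(-6) + 13557 = (3375/343)*(-6) + 13557 = -20250/343 + 13557 = 4629801/343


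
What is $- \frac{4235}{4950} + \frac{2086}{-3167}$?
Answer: $- \frac{431599}{285030} \approx -1.5142$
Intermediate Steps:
$- \frac{4235}{4950} + \frac{2086}{-3167} = \left(-4235\right) \frac{1}{4950} + 2086 \left(- \frac{1}{3167}\right) = - \frac{77}{90} - \frac{2086}{3167} = - \frac{431599}{285030}$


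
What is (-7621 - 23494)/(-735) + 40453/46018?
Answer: 852235/19722 ≈ 43.212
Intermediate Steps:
(-7621 - 23494)/(-735) + 40453/46018 = -31115*(-1/735) + 40453*(1/46018) = 127/3 + 5779/6574 = 852235/19722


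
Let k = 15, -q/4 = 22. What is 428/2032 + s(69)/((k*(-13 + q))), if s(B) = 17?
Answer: 153469/769620 ≈ 0.19941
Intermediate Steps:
q = -88 (q = -4*22 = -88)
428/2032 + s(69)/((k*(-13 + q))) = 428/2032 + 17/((15*(-13 - 88))) = 428*(1/2032) + 17/((15*(-101))) = 107/508 + 17/(-1515) = 107/508 + 17*(-1/1515) = 107/508 - 17/1515 = 153469/769620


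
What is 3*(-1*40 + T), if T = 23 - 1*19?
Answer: -108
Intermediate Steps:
T = 4 (T = 23 - 19 = 4)
3*(-1*40 + T) = 3*(-1*40 + 4) = 3*(-40 + 4) = 3*(-36) = -108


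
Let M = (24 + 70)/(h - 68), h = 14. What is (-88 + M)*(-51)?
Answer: 41191/9 ≈ 4576.8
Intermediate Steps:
M = -47/27 (M = (24 + 70)/(14 - 68) = 94/(-54) = 94*(-1/54) = -47/27 ≈ -1.7407)
(-88 + M)*(-51) = (-88 - 47/27)*(-51) = -2423/27*(-51) = 41191/9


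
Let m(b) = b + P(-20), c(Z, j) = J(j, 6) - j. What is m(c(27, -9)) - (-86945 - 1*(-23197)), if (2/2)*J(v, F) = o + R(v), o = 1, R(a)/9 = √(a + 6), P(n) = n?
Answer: 63738 + 9*I*√3 ≈ 63738.0 + 15.588*I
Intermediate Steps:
R(a) = 9*√(6 + a) (R(a) = 9*√(a + 6) = 9*√(6 + a))
J(v, F) = 1 + 9*√(6 + v)
c(Z, j) = 1 - j + 9*√(6 + j) (c(Z, j) = (1 + 9*√(6 + j)) - j = 1 - j + 9*√(6 + j))
m(b) = -20 + b (m(b) = b - 20 = -20 + b)
m(c(27, -9)) - (-86945 - 1*(-23197)) = (-20 + (1 - 1*(-9) + 9*√(6 - 9))) - (-86945 - 1*(-23197)) = (-20 + (1 + 9 + 9*√(-3))) - (-86945 + 23197) = (-20 + (1 + 9 + 9*(I*√3))) - 1*(-63748) = (-20 + (1 + 9 + 9*I*√3)) + 63748 = (-20 + (10 + 9*I*√3)) + 63748 = (-10 + 9*I*√3) + 63748 = 63738 + 9*I*√3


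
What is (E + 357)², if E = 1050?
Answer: 1979649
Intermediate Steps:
(E + 357)² = (1050 + 357)² = 1407² = 1979649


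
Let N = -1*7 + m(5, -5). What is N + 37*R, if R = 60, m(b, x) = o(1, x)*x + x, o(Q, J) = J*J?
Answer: 2083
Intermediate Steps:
o(Q, J) = J²
m(b, x) = x + x³ (m(b, x) = x²*x + x = x³ + x = x + x³)
N = -137 (N = -1*7 + (-5 + (-5)³) = -7 + (-5 - 125) = -7 - 130 = -137)
N + 37*R = -137 + 37*60 = -137 + 2220 = 2083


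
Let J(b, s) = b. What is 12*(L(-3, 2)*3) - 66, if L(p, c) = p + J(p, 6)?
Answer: -282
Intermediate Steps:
L(p, c) = 2*p (L(p, c) = p + p = 2*p)
12*(L(-3, 2)*3) - 66 = 12*((2*(-3))*3) - 66 = 12*(-6*3) - 66 = 12*(-18) - 66 = -216 - 66 = -282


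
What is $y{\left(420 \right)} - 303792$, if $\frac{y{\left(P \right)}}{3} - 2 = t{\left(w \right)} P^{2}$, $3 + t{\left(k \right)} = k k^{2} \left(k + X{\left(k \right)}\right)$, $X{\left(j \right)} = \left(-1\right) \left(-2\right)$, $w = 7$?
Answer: $1631749014$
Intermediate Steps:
$X{\left(j \right)} = 2$
$t{\left(k \right)} = -3 + k^{3} \left(2 + k\right)$ ($t{\left(k \right)} = -3 + k k^{2} \left(k + 2\right) = -3 + k^{3} \left(2 + k\right)$)
$y{\left(P \right)} = 6 + 9252 P^{2}$ ($y{\left(P \right)} = 6 + 3 \left(-3 + 7^{4} + 2 \cdot 7^{3}\right) P^{2} = 6 + 3 \left(-3 + 2401 + 2 \cdot 343\right) P^{2} = 6 + 3 \left(-3 + 2401 + 686\right) P^{2} = 6 + 3 \cdot 3084 P^{2} = 6 + 9252 P^{2}$)
$y{\left(420 \right)} - 303792 = \left(6 + 9252 \cdot 420^{2}\right) - 303792 = \left(6 + 9252 \cdot 176400\right) - 303792 = \left(6 + 1632052800\right) - 303792 = 1632052806 - 303792 = 1631749014$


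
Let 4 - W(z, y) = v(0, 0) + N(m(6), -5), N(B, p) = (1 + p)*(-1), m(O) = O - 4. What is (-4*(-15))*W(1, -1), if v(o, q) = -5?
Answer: 300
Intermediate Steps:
m(O) = -4 + O
N(B, p) = -1 - p
W(z, y) = 5 (W(z, y) = 4 - (-5 + (-1 - 1*(-5))) = 4 - (-5 + (-1 + 5)) = 4 - (-5 + 4) = 4 - 1*(-1) = 4 + 1 = 5)
(-4*(-15))*W(1, -1) = -4*(-15)*5 = 60*5 = 300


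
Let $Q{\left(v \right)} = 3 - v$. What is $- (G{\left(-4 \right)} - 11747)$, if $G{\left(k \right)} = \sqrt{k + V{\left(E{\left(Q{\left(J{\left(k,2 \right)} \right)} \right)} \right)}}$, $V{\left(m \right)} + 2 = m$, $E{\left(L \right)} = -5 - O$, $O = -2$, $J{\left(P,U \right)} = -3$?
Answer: $11747 - 3 i \approx 11747.0 - 3.0 i$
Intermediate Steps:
$E{\left(L \right)} = -3$ ($E{\left(L \right)} = -5 - -2 = -5 + 2 = -3$)
$V{\left(m \right)} = -2 + m$
$G{\left(k \right)} = \sqrt{-5 + k}$ ($G{\left(k \right)} = \sqrt{k - 5} = \sqrt{-5 + k}$)
$- (G{\left(-4 \right)} - 11747) = - (\sqrt{-5 - 4} - 11747) = - (\sqrt{-9} - 11747) = - (3 i - 11747) = - (-11747 + 3 i) = 11747 - 3 i$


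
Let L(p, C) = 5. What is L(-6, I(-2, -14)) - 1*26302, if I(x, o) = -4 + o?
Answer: -26297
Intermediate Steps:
L(-6, I(-2, -14)) - 1*26302 = 5 - 1*26302 = 5 - 26302 = -26297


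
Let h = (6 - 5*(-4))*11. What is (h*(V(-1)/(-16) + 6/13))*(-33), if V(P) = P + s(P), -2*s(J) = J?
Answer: -74415/16 ≈ -4650.9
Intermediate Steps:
s(J) = -J/2
V(P) = P/2 (V(P) = P - P/2 = P/2)
h = 286 (h = (6 - 1*(-20))*11 = (6 + 20)*11 = 26*11 = 286)
(h*(V(-1)/(-16) + 6/13))*(-33) = (286*(((1/2)*(-1))/(-16) + 6/13))*(-33) = (286*(-1/2*(-1/16) + 6*(1/13)))*(-33) = (286*(1/32 + 6/13))*(-33) = (286*(205/416))*(-33) = (2255/16)*(-33) = -74415/16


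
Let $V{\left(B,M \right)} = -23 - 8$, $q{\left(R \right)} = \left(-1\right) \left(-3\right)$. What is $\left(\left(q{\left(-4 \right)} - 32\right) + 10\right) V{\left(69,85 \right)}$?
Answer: $589$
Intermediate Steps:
$q{\left(R \right)} = 3$
$V{\left(B,M \right)} = -31$
$\left(\left(q{\left(-4 \right)} - 32\right) + 10\right) V{\left(69,85 \right)} = \left(\left(3 - 32\right) + 10\right) \left(-31\right) = \left(-29 + 10\right) \left(-31\right) = \left(-19\right) \left(-31\right) = 589$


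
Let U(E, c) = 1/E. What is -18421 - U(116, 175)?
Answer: -2136837/116 ≈ -18421.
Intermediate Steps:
-18421 - U(116, 175) = -18421 - 1/116 = -2136837/116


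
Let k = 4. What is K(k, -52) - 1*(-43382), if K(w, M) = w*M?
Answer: 43174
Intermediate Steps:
K(w, M) = M*w
K(k, -52) - 1*(-43382) = -52*4 - 1*(-43382) = -208 + 43382 = 43174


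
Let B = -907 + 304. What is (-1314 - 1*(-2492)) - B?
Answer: 1781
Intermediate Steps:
B = -603
(-1314 - 1*(-2492)) - B = (-1314 - 1*(-2492)) - 1*(-603) = (-1314 + 2492) + 603 = 1178 + 603 = 1781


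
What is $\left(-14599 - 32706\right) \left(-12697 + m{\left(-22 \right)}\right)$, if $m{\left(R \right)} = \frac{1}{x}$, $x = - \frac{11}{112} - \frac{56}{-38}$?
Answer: $\frac{1757947984255}{2927} \approx 6.006 \cdot 10^{8}$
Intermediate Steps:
$x = \frac{2927}{2128}$ ($x = \left(-11\right) \frac{1}{112} - - \frac{28}{19} = - \frac{11}{112} + \frac{28}{19} = \frac{2927}{2128} \approx 1.3755$)
$m{\left(R \right)} = \frac{2128}{2927}$ ($m{\left(R \right)} = \frac{1}{\frac{2927}{2128}} = \frac{2128}{2927}$)
$\left(-14599 - 32706\right) \left(-12697 + m{\left(-22 \right)}\right) = \left(-14599 - 32706\right) \left(-12697 + \frac{2128}{2927}\right) = \left(-47305\right) \left(- \frac{37161991}{2927}\right) = \frac{1757947984255}{2927}$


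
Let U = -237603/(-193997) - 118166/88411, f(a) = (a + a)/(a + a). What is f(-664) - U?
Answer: 19068599436/17151468767 ≈ 1.1118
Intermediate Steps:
f(a) = 1 (f(a) = (2*a)/((2*a)) = (2*a)*(1/(2*a)) = 1)
U = -1917130669/17151468767 (U = -237603*(-1/193997) - 118166*1/88411 = 237603/193997 - 118166/88411 = -1917130669/17151468767 ≈ -0.11178)
f(-664) - U = 1 - 1*(-1917130669/17151468767) = 1 + 1917130669/17151468767 = 19068599436/17151468767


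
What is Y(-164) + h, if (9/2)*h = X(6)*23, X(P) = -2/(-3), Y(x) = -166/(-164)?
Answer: 9785/2214 ≈ 4.4196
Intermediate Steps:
Y(x) = 83/82 (Y(x) = -166*(-1/164) = 83/82)
X(P) = ⅔ (X(P) = -2*(-⅓) = ⅔)
h = 92/27 (h = 2*((⅔)*23)/9 = (2/9)*(46/3) = 92/27 ≈ 3.4074)
Y(-164) + h = 83/82 + 92/27 = 9785/2214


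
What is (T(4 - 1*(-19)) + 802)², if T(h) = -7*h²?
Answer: 8415801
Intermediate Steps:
(T(4 - 1*(-19)) + 802)² = (-7*(4 - 1*(-19))² + 802)² = (-7*(4 + 19)² + 802)² = (-7*23² + 802)² = (-7*529 + 802)² = (-3703 + 802)² = (-2901)² = 8415801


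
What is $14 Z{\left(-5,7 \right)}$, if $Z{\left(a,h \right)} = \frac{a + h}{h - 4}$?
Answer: $\frac{28}{3} \approx 9.3333$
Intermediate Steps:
$Z{\left(a,h \right)} = \frac{a + h}{-4 + h}$
$14 Z{\left(-5,7 \right)} = 14 \frac{-5 + 7}{-4 + 7} = 14 \cdot \frac{1}{3} \cdot 2 = 14 \cdot \frac{2}{3} = \frac{28}{3}$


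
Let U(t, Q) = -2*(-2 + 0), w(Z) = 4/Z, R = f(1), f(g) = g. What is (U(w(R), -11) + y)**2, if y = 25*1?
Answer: 841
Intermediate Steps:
R = 1
y = 25
U(t, Q) = 4 (U(t, Q) = -2*(-2) = 4)
(U(w(R), -11) + y)**2 = (4 + 25)**2 = 29**2 = 841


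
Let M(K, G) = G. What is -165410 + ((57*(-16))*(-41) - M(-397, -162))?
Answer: -127856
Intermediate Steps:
-165410 + ((57*(-16))*(-41) - M(-397, -162)) = -165410 + ((57*(-16))*(-41) - 1*(-162)) = -165410 + (-912*(-41) + 162) = -165410 + (37392 + 162) = -165410 + 37554 = -127856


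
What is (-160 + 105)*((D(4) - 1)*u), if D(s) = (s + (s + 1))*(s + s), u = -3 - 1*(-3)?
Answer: 0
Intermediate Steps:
u = 0 (u = -3 + 3 = 0)
D(s) = 2*s*(1 + 2*s) (D(s) = (s + (1 + s))*(2*s) = (1 + 2*s)*(2*s) = 2*s*(1 + 2*s))
(-160 + 105)*((D(4) - 1)*u) = (-160 + 105)*((2*4*(1 + 2*4) - 1)*0) = -55*(2*4*(1 + 8) - 1)*0 = -55*(2*4*9 - 1)*0 = -55*(72 - 1)*0 = -3905*0 = -55*0 = 0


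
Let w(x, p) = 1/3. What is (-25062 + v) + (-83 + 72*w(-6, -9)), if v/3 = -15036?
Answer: -70229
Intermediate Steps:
v = -45108 (v = 3*(-15036) = -45108)
w(x, p) = ⅓
(-25062 + v) + (-83 + 72*w(-6, -9)) = (-25062 - 45108) + (-83 + 72*(⅓)) = -70170 + (-83 + 24) = -70170 - 59 = -70229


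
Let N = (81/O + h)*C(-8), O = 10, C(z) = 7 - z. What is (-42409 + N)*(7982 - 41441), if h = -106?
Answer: 2936194545/2 ≈ 1.4681e+9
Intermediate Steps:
N = -2937/2 (N = (81/10 - 106)*(7 - 1*(-8)) = (81*(⅒) - 106)*(7 + 8) = (81/10 - 106)*15 = -979/10*15 = -2937/2 ≈ -1468.5)
(-42409 + N)*(7982 - 41441) = (-42409 - 2937/2)*(7982 - 41441) = -87755/2*(-33459) = 2936194545/2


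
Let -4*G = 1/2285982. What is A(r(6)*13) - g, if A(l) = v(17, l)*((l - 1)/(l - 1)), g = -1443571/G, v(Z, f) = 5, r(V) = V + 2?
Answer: -13199909286883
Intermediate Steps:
r(V) = 2 + V
G = -1/9143928 (G = -1/4/2285982 = -1/4*1/2285982 = -1/9143928 ≈ -1.0936e-7)
g = 13199909286888 (g = -1443571/(-1/9143928) = -1443571*(-9143928) = 13199909286888)
A(l) = 5 (A(l) = 5*((l - 1)/(l - 1)) = 5*((-1 + l)/(-1 + l)) = 5*1 = 5)
A(r(6)*13) - g = 5 - 1*13199909286888 = 5 - 13199909286888 = -13199909286883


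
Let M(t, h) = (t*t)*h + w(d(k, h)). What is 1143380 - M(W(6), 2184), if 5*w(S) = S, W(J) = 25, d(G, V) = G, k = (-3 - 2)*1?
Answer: -221619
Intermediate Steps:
k = -5 (k = -5*1 = -5)
w(S) = S/5
M(t, h) = -1 + h*t² (M(t, h) = (t*t)*h + (⅕)*(-5) = t²*h - 1 = h*t² - 1 = -1 + h*t²)
1143380 - M(W(6), 2184) = 1143380 - (-1 + 2184*25²) = 1143380 - (-1 + 2184*625) = 1143380 - (-1 + 1365000) = 1143380 - 1*1364999 = 1143380 - 1364999 = -221619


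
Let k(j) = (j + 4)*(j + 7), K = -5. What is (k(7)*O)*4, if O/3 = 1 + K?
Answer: -7392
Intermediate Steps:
O = -12 (O = 3*(1 - 5) = 3*(-4) = -12)
k(j) = (4 + j)*(7 + j)
(k(7)*O)*4 = ((28 + 7² + 11*7)*(-12))*4 = ((28 + 49 + 77)*(-12))*4 = (154*(-12))*4 = -1848*4 = -7392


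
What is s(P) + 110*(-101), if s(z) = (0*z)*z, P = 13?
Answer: -11110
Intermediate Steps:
s(z) = 0 (s(z) = 0*z = 0)
s(P) + 110*(-101) = 0 + 110*(-101) = 0 - 11110 = -11110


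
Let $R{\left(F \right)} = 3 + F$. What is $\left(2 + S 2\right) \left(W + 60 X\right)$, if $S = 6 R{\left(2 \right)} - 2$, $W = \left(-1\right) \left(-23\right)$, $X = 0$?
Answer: $1334$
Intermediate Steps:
$W = 23$
$S = 28$ ($S = 6 \left(3 + 2\right) - 2 = 6 \cdot 5 - 2 = 30 - 2 = 28$)
$\left(2 + S 2\right) \left(W + 60 X\right) = \left(2 + 28 \cdot 2\right) \left(23 + 60 \cdot 0\right) = \left(2 + 56\right) \left(23 + 0\right) = 58 \cdot 23 = 1334$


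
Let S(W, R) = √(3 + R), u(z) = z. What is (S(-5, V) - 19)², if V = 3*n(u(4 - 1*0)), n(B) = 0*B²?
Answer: (19 - √3)² ≈ 298.18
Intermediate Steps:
n(B) = 0
V = 0 (V = 3*0 = 0)
(S(-5, V) - 19)² = (√(3 + 0) - 19)² = (√3 - 19)² = (-19 + √3)²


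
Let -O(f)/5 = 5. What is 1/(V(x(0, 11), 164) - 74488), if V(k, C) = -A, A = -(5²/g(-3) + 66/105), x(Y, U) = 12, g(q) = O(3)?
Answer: -35/2607093 ≈ -1.3425e-5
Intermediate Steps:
O(f) = -25 (O(f) = -5*5 = -25)
g(q) = -25
A = 13/35 (A = -(5²/(-25) + 66/105) = -(25*(-1/25) + 66*(1/105)) = -(-1 + 22/35) = -1*(-13/35) = 13/35 ≈ 0.37143)
V(k, C) = -13/35 (V(k, C) = -1*13/35 = -13/35)
1/(V(x(0, 11), 164) - 74488) = 1/(-13/35 - 74488) = 1/(-2607093/35) = -35/2607093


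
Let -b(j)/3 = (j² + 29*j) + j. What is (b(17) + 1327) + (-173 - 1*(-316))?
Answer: -927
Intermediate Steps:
b(j) = -90*j - 3*j² (b(j) = -3*((j² + 29*j) + j) = -3*(j² + 30*j) = -90*j - 3*j²)
(b(17) + 1327) + (-173 - 1*(-316)) = (-3*17*(30 + 17) + 1327) + (-173 - 1*(-316)) = (-3*17*47 + 1327) + (-173 + 316) = (-2397 + 1327) + 143 = -1070 + 143 = -927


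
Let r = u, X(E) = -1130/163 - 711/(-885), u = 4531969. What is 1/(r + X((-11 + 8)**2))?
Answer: 48085/217919434646 ≈ 2.2066e-7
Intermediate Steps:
X(E) = -294719/48085 (X(E) = -1130*1/163 - 711*(-1/885) = -1130/163 + 237/295 = -294719/48085)
r = 4531969
1/(r + X((-11 + 8)**2)) = 1/(4531969 - 294719/48085) = 1/(217919434646/48085) = 48085/217919434646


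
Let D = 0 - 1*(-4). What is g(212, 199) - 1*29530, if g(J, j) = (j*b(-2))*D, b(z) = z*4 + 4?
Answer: -32714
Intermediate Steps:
D = 4 (D = 0 + 4 = 4)
b(z) = 4 + 4*z (b(z) = 4*z + 4 = 4 + 4*z)
g(J, j) = -16*j (g(J, j) = (j*(4 + 4*(-2)))*4 = (j*(4 - 8))*4 = (j*(-4))*4 = -4*j*4 = -16*j)
g(212, 199) - 1*29530 = -16*199 - 1*29530 = -3184 - 29530 = -32714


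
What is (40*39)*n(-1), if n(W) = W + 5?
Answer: 6240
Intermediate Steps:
n(W) = 5 + W
(40*39)*n(-1) = (40*39)*(5 - 1) = 1560*4 = 6240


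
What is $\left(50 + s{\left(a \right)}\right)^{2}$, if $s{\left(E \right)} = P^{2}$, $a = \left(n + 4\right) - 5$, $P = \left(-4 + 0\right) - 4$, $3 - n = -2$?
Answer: $12996$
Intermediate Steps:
$n = 5$ ($n = 3 - -2 = 3 + 2 = 5$)
$P = -8$ ($P = -4 - 4 = -8$)
$a = 4$ ($a = \left(5 + 4\right) - 5 = 9 - 5 = 4$)
$s{\left(E \right)} = 64$ ($s{\left(E \right)} = \left(-8\right)^{2} = 64$)
$\left(50 + s{\left(a \right)}\right)^{2} = \left(50 + 64\right)^{2} = 114^{2} = 12996$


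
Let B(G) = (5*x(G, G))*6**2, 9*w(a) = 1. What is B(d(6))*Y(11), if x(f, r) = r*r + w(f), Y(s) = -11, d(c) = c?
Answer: -71500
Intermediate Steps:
w(a) = 1/9 (w(a) = (1/9)*1 = 1/9)
x(f, r) = 1/9 + r**2 (x(f, r) = r*r + 1/9 = r**2 + 1/9 = 1/9 + r**2)
B(G) = 20 + 180*G**2 (B(G) = (5*(1/9 + G**2))*6**2 = (5/9 + 5*G**2)*36 = 20 + 180*G**2)
B(d(6))*Y(11) = (20 + 180*6**2)*(-11) = (20 + 180*36)*(-11) = (20 + 6480)*(-11) = 6500*(-11) = -71500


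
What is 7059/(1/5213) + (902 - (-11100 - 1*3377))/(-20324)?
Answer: 747894060329/20324 ≈ 3.6799e+7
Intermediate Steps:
7059/(1/5213) + (902 - (-11100 - 1*3377))/(-20324) = 7059/(1/5213) + (902 - (-11100 - 3377))*(-1/20324) = 7059*5213 + (902 - 1*(-14477))*(-1/20324) = 36798567 + (902 + 14477)*(-1/20324) = 36798567 + 15379*(-1/20324) = 36798567 - 15379/20324 = 747894060329/20324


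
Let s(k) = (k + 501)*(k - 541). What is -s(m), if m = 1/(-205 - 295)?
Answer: 67760229999/250000 ≈ 2.7104e+5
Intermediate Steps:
m = -1/500 (m = 1/(-500) = -1/500 ≈ -0.0020000)
s(k) = (-541 + k)*(501 + k) (s(k) = (501 + k)*(-541 + k) = (-541 + k)*(501 + k))
-s(m) = -(-271041 + (-1/500)² - 40*(-1/500)) = -(-271041 + 1/250000 + 2/25) = -1*(-67760229999/250000) = 67760229999/250000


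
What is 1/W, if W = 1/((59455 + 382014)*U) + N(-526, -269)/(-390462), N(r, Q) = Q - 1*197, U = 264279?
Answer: 2530865915408509/3020482210946 ≈ 837.90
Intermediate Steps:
N(r, Q) = -197 + Q (N(r, Q) = Q - 197 = -197 + Q)
W = 3020482210946/2530865915408509 (W = 1/((59455 + 382014)*264279) + (-197 - 269)/(-390462) = (1/264279)/441469 - 466*(-1/390462) = (1/441469)*(1/264279) + 233/195231 = 1/116670985851 + 233/195231 = 3020482210946/2530865915408509 ≈ 0.0011935)
1/W = 1/(3020482210946/2530865915408509) = 2530865915408509/3020482210946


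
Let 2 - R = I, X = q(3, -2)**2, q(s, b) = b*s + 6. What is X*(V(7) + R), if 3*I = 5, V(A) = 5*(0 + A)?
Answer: 0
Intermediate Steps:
V(A) = 5*A
I = 5/3 (I = (1/3)*5 = 5/3 ≈ 1.6667)
q(s, b) = 6 + b*s
X = 0 (X = (6 - 2*3)**2 = (6 - 6)**2 = 0**2 = 0)
R = 1/3 (R = 2 - 1*5/3 = 2 - 5/3 = 1/3 ≈ 0.33333)
X*(V(7) + R) = 0*(5*7 + 1/3) = 0*(35 + 1/3) = 0*(106/3) = 0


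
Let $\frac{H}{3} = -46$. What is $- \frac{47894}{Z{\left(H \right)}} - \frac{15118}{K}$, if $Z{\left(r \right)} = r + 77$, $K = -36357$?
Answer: $\frac{1742204356}{2217777} \approx 785.56$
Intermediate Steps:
$H = -138$ ($H = 3 \left(-46\right) = -138$)
$Z{\left(r \right)} = 77 + r$
$- \frac{47894}{Z{\left(H \right)}} - \frac{15118}{K} = - \frac{47894}{77 - 138} - \frac{15118}{-36357} = - \frac{47894}{-61} - - \frac{15118}{36357} = \left(-47894\right) \left(- \frac{1}{61}\right) + \frac{15118}{36357} = \frac{47894}{61} + \frac{15118}{36357} = \frac{1742204356}{2217777}$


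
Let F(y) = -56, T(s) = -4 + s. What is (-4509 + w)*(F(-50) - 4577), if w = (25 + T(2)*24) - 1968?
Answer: 30114500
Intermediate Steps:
w = -1991 (w = (25 + (-4 + 2)*24) - 1968 = (25 - 2*24) - 1968 = (25 - 48) - 1968 = -23 - 1968 = -1991)
(-4509 + w)*(F(-50) - 4577) = (-4509 - 1991)*(-56 - 4577) = -6500*(-4633) = 30114500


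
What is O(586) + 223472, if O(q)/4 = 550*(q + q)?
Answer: 2801872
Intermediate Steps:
O(q) = 4400*q (O(q) = 4*(550*(q + q)) = 4*(550*(2*q)) = 4*(1100*q) = 4400*q)
O(586) + 223472 = 4400*586 + 223472 = 2578400 + 223472 = 2801872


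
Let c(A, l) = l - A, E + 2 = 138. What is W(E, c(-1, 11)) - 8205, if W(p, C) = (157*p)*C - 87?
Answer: 247932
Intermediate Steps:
E = 136 (E = -2 + 138 = 136)
W(p, C) = -87 + 157*C*p (W(p, C) = 157*C*p - 87 = -87 + 157*C*p)
W(E, c(-1, 11)) - 8205 = (-87 + 157*(11 - 1*(-1))*136) - 8205 = (-87 + 157*(11 + 1)*136) - 8205 = (-87 + 157*12*136) - 8205 = (-87 + 256224) - 8205 = 256137 - 8205 = 247932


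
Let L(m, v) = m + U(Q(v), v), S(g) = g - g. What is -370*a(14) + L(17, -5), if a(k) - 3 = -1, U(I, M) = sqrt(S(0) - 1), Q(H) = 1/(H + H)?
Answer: -723 + I ≈ -723.0 + 1.0*I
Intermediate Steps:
Q(H) = 1/(2*H)
S(g) = 0
U(I, M) = I (U(I, M) = sqrt(0 - 1) = sqrt(-1) = I)
a(k) = 2 (a(k) = 3 - 1 = 2)
L(m, v) = I + m (L(m, v) = m + I = I + m)
-370*a(14) + L(17, -5) = -370*2 + (I + 17) = -740 + (17 + I) = -723 + I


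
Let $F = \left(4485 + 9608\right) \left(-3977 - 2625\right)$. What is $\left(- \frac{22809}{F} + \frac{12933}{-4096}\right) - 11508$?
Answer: $- \frac{2193450863460261}{190549987328} \approx -11511.0$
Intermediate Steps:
$F = -93041986$ ($F = 14093 \left(-6602\right) = -93041986$)
$\left(- \frac{22809}{F} + \frac{12933}{-4096}\right) - 11508 = \left(- \frac{22809}{-93041986} + \frac{12933}{-4096}\right) - 11508 = \left(\left(-22809\right) \left(- \frac{1}{93041986}\right) + 12933 \left(- \frac{1}{4096}\right)\right) - 11508 = \left(\frac{22809}{93041986} - \frac{12933}{4096}\right) - 11508 = - \frac{601609289637}{190549987328} - 11508 = - \frac{2193450863460261}{190549987328}$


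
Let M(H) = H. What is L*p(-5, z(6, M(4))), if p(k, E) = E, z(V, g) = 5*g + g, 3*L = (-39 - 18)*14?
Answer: -6384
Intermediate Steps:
L = -266 (L = ((-39 - 18)*14)/3 = (-57*14)/3 = (⅓)*(-798) = -266)
z(V, g) = 6*g
L*p(-5, z(6, M(4))) = -1596*4 = -266*24 = -6384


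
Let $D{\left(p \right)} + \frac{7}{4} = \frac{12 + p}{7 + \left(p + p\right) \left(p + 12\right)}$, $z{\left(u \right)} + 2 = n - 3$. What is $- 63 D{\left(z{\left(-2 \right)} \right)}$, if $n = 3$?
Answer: $\frac{5691}{44} \approx 129.34$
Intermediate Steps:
$z{\left(u \right)} = -2$ ($z{\left(u \right)} = -2 + \left(3 - 3\right) = -2 + 0 = -2$)
$D{\left(p \right)} = - \frac{7}{4} + \frac{12 + p}{7 + 2 p \left(12 + p\right)}$ ($D{\left(p \right)} = - \frac{7}{4} + \frac{12 + p}{7 + \left(p + p\right) \left(p + 12\right)} = - \frac{7}{4} + \frac{12 + p}{7 + 2 p \left(12 + p\right)}$)
$- 63 D{\left(z{\left(-2 \right)} \right)} = - 63 \frac{-1 - -328 - 14 \left(-2\right)^{2}}{4 \left(7 + 2 \left(-2\right)^{2} + 24 \left(-2\right)\right)} = - 63 \frac{-1 + 328 - 56}{4 \left(7 + 2 \cdot 4 - 48\right)} = - 63 \frac{-1 + 328 - 56}{4 \left(7 + 8 - 48\right)} = - 63 \cdot \frac{1}{4} \frac{1}{-33} \cdot 271 = - 63 \cdot \frac{1}{4} \left(- \frac{1}{33}\right) 271 = \left(-63\right) \left(- \frac{271}{132}\right) = \frac{5691}{44}$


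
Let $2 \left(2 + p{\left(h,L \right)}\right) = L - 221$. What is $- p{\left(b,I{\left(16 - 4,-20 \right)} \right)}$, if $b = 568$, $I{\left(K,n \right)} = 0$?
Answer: $\frac{225}{2} \approx 112.5$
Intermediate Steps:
$p{\left(h,L \right)} = - \frac{225}{2} + \frac{L}{2}$ ($p{\left(h,L \right)} = -2 + \frac{L - 221}{2} = -2 + \frac{-221 + L}{2} = -2 + \left(- \frac{221}{2} + \frac{L}{2}\right) = - \frac{225}{2} + \frac{L}{2}$)
$- p{\left(b,I{\left(16 - 4,-20 \right)} \right)} = - (- \frac{225}{2} + \frac{1}{2} \cdot 0) = - (- \frac{225}{2} + 0) = \left(-1\right) \left(- \frac{225}{2}\right) = \frac{225}{2}$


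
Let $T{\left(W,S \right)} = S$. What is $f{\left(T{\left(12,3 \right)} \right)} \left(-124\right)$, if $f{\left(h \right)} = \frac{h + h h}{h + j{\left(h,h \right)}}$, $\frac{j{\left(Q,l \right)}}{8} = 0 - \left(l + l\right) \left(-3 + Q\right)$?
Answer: $-496$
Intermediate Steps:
$j{\left(Q,l \right)} = - 16 l \left(-3 + Q\right)$ ($j{\left(Q,l \right)} = 8 \left(0 - \left(l + l\right) \left(-3 + Q\right)\right) = 8 \left(0 - 2 l \left(-3 + Q\right)\right) = 8 \left(- 2 l \left(-3 + Q\right)\right) = - 16 l \left(-3 + Q\right)$)
$f{\left(h \right)} = \frac{h + h^{2}}{h + 16 h \left(3 - h\right)}$ ($f{\left(h \right)} = \frac{h + h h}{h + 16 h \left(3 - h\right)} = \frac{h + h^{2}}{h + 16 h \left(3 - h\right)}$)
$f{\left(T{\left(12,3 \right)} \right)} \left(-124\right) = - \frac{1 + 3}{-49 + 16 \cdot 3} \left(-124\right) = \left(-1\right) \frac{1}{-49 + 48} \cdot 4 \left(-124\right) = \left(-1\right) \frac{1}{-1} \cdot 4 \left(-124\right) = \left(-1\right) \left(-1\right) 4 \left(-124\right) = 4 \left(-124\right) = -496$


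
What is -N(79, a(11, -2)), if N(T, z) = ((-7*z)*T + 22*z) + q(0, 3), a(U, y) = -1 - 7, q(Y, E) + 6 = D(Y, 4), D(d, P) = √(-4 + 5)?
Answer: -4243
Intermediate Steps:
D(d, P) = 1 (D(d, P) = √1 = 1)
q(Y, E) = -5 (q(Y, E) = -6 + 1 = -5)
a(U, y) = -8
N(T, z) = -5 + 22*z - 7*T*z (N(T, z) = ((-7*z)*T + 22*z) - 5 = (-7*T*z + 22*z) - 5 = (22*z - 7*T*z) - 5 = -5 + 22*z - 7*T*z)
-N(79, a(11, -2)) = -(-5 + 22*(-8) - 7*79*(-8)) = -(-5 - 176 + 4424) = -1*4243 = -4243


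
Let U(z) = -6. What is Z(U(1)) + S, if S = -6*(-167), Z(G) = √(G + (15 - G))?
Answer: 1002 + √15 ≈ 1005.9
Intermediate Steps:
Z(G) = √15
S = 1002
Z(U(1)) + S = √15 + 1002 = 1002 + √15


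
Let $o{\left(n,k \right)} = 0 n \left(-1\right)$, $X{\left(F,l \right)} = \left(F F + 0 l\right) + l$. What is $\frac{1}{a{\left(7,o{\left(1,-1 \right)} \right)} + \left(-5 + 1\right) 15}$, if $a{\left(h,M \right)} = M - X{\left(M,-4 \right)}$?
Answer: $- \frac{1}{56} \approx -0.017857$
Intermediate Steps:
$X{\left(F,l \right)} = l + F^{2}$ ($X{\left(F,l \right)} = \left(F^{2} + 0\right) + l = F^{2} + l = l + F^{2}$)
$o{\left(n,k \right)} = 0$ ($o{\left(n,k \right)} = 0 \left(-1\right) = 0$)
$a{\left(h,M \right)} = 4 + M - M^{2}$ ($a{\left(h,M \right)} = M - \left(-4 + M^{2}\right) = 4 + M - M^{2}$)
$\frac{1}{a{\left(7,o{\left(1,-1 \right)} \right)} + \left(-5 + 1\right) 15} = \frac{1}{\left(4 + 0 - 0^{2}\right) + \left(-5 + 1\right) 15} = \frac{1}{\left(4 + 0 - 0\right) - 60} = \frac{1}{\left(4 + 0 + 0\right) - 60} = \frac{1}{4 - 60} = \frac{1}{-56} = - \frac{1}{56}$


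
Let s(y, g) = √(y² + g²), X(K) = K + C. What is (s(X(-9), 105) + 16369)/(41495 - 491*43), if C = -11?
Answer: 16369/20382 + 5*√457/20382 ≈ 0.80835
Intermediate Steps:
X(K) = -11 + K (X(K) = K - 11 = -11 + K)
s(y, g) = √(g² + y²)
(s(X(-9), 105) + 16369)/(41495 - 491*43) = (√(105² + (-11 - 9)²) + 16369)/(41495 - 491*43) = (√(11025 + (-20)²) + 16369)/(41495 - 21113) = (√(11025 + 400) + 16369)/20382 = (√11425 + 16369)*(1/20382) = (5*√457 + 16369)*(1/20382) = (16369 + 5*√457)*(1/20382) = 16369/20382 + 5*√457/20382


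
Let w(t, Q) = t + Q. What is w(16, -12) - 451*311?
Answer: -140257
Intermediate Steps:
w(t, Q) = Q + t
w(16, -12) - 451*311 = (-12 + 16) - 451*311 = 4 - 140261 = -140257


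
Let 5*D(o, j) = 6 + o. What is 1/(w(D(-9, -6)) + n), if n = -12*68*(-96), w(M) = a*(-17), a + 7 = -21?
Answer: 1/78812 ≈ 1.2688e-5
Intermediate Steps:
a = -28 (a = -7 - 21 = -28)
D(o, j) = 6/5 + o/5 (D(o, j) = (6 + o)/5 = 6/5 + o/5)
w(M) = 476 (w(M) = -28*(-17) = 476)
n = 78336 (n = -816*(-96) = 78336)
1/(w(D(-9, -6)) + n) = 1/(476 + 78336) = 1/78812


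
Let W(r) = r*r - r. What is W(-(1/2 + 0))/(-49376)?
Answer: -3/197504 ≈ -1.5190e-5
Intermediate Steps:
W(r) = r² - r
W(-(1/2 + 0))/(-49376) = ((-(1/2 + 0))*(-1 - (1/2 + 0)))/(-49376) = ((-(½ + 0))*(-1 - (½ + 0)))*(-1/49376) = ((-1*½)*(-1 - 1*½))*(-1/49376) = -(-1 - ½)/2*(-1/49376) = -½*(-3/2)*(-1/49376) = (¾)*(-1/49376) = -3/197504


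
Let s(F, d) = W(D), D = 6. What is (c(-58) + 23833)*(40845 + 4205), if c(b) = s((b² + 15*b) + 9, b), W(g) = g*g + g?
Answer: 1075568750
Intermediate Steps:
W(g) = g + g² (W(g) = g² + g = g + g²)
s(F, d) = 42 (s(F, d) = 6*(1 + 6) = 6*7 = 42)
c(b) = 42
(c(-58) + 23833)*(40845 + 4205) = (42 + 23833)*(40845 + 4205) = 23875*45050 = 1075568750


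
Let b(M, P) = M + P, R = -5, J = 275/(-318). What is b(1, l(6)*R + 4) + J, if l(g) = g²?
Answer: -55925/318 ≈ -175.86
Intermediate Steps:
J = -275/318 (J = 275*(-1/318) = -275/318 ≈ -0.86478)
b(1, l(6)*R + 4) + J = (1 + (6²*(-5) + 4)) - 275/318 = (1 + (36*(-5) + 4)) - 275/318 = (1 + (-180 + 4)) - 275/318 = (1 - 176) - 275/318 = -175 - 275/318 = -55925/318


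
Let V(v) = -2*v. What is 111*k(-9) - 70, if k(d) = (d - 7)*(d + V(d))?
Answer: -16054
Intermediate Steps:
k(d) = -d*(-7 + d) (k(d) = (d - 7)*(d - 2*d) = (-7 + d)*(-d) = -d*(-7 + d))
111*k(-9) - 70 = 111*(-9*(7 - 1*(-9))) - 70 = 111*(-9*(7 + 9)) - 70 = 111*(-9*16) - 70 = 111*(-144) - 70 = -15984 - 70 = -16054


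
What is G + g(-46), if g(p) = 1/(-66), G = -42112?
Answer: -2779393/66 ≈ -42112.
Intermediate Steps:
g(p) = -1/66
G + g(-46) = -42112 - 1/66 = -2779393/66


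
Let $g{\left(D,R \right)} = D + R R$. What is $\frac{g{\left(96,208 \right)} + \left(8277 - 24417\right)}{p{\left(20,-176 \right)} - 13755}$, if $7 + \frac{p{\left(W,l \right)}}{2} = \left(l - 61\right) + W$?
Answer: $- \frac{27220}{14203} \approx -1.9165$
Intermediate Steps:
$g{\left(D,R \right)} = D + R^{2}$
$p{\left(W,l \right)} = -136 + 2 W + 2 l$ ($p{\left(W,l \right)} = -14 + 2 \left(\left(l - 61\right) + W\right) = -14 + 2 \left(\left(-61 + l\right) + W\right) = -14 + 2 \left(-61 + W + l\right) = -14 + \left(-122 + 2 W + 2 l\right) = -136 + 2 W + 2 l$)
$\frac{g{\left(96,208 \right)} + \left(8277 - 24417\right)}{p{\left(20,-176 \right)} - 13755} = \frac{\left(96 + 208^{2}\right) + \left(8277 - 24417\right)}{\left(-136 + 2 \cdot 20 + 2 \left(-176\right)\right) - 13755} = \frac{\left(96 + 43264\right) + \left(8277 - 24417\right)}{\left(-136 + 40 - 352\right) - 13755} = \frac{43360 - 16140}{-448 - 13755} = \frac{27220}{-14203} = 27220 \left(- \frac{1}{14203}\right) = - \frac{27220}{14203}$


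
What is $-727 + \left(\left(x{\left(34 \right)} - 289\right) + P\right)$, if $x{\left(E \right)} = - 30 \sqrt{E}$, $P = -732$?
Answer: $-1748 - 30 \sqrt{34} \approx -1922.9$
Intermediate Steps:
$-727 + \left(\left(x{\left(34 \right)} - 289\right) + P\right) = -727 - \left(1021 + 30 \sqrt{34}\right) = -1748 - 30 \sqrt{34}$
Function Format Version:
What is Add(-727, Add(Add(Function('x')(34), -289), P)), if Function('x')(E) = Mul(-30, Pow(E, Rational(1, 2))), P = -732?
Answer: Add(-1748, Mul(-30, Pow(34, Rational(1, 2)))) ≈ -1922.9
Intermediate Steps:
Add(-727, Add(Add(Function('x')(34), -289), P)) = Add(-727, Add(Add(Mul(-30, Pow(34, Rational(1, 2))), -289), -732)) = Add(-727, Add(Add(-289, Mul(-30, Pow(34, Rational(1, 2)))), -732)) = Add(-727, Add(-1021, Mul(-30, Pow(34, Rational(1, 2))))) = Add(-1748, Mul(-30, Pow(34, Rational(1, 2))))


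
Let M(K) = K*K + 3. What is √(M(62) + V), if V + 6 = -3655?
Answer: √186 ≈ 13.638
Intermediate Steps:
V = -3661 (V = -6 - 3655 = -3661)
M(K) = 3 + K² (M(K) = K² + 3 = 3 + K²)
√(M(62) + V) = √((3 + 62²) - 3661) = √((3 + 3844) - 3661) = √(3847 - 3661) = √186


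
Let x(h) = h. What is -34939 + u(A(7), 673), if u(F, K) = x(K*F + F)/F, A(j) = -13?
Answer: -34265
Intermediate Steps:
u(F, K) = (F + F*K)/F (u(F, K) = (K*F + F)/F = (F*K + F)/F = (F + F*K)/F)
-34939 + u(A(7), 673) = -34939 + (1 + 673) = -34939 + 674 = -34265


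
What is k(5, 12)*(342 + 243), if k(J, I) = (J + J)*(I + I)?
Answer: 140400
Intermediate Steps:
k(J, I) = 4*I*J (k(J, I) = (2*J)*(2*I) = 4*I*J)
k(5, 12)*(342 + 243) = (4*12*5)*(342 + 243) = 240*585 = 140400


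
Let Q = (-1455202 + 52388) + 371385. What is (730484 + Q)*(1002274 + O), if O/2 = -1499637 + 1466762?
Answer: -281842215180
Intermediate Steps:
O = -65750 (O = 2*(-1499637 + 1466762) = 2*(-32875) = -65750)
Q = -1031429 (Q = -1402814 + 371385 = -1031429)
(730484 + Q)*(1002274 + O) = (730484 - 1031429)*(1002274 - 65750) = -300945*936524 = -281842215180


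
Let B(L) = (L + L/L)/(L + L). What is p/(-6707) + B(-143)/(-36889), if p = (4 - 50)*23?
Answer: 5580608169/35380276789 ≈ 0.15773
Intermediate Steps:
B(L) = (1 + L)/(2*L) (B(L) = (L + 1)/((2*L)) = (1 + L)*(1/(2*L)) = (1 + L)/(2*L))
p = -1058 (p = -46*23 = -1058)
p/(-6707) + B(-143)/(-36889) = -1058/(-6707) + ((1/2)*(1 - 143)/(-143))/(-36889) = -1058*(-1/6707) + ((1/2)*(-1/143)*(-142))*(-1/36889) = 1058/6707 + (71/143)*(-1/36889) = 1058/6707 - 71/5275127 = 5580608169/35380276789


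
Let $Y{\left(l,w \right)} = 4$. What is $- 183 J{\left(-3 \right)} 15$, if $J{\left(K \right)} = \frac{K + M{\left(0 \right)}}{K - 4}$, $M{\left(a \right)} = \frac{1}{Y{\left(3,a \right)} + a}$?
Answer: $- \frac{30195}{28} \approx -1078.4$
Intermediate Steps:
$M{\left(a \right)} = \frac{1}{4 + a}$
$J{\left(K \right)} = \frac{\frac{1}{4} + K}{-4 + K}$ ($J{\left(K \right)} = \frac{K + \frac{1}{4 + 0}}{K - 4} = \frac{K + \frac{1}{4}}{-4 + K} = \frac{\frac{1}{4} + K}{-4 + K}$)
$- 183 J{\left(-3 \right)} 15 = - 183 \frac{\frac{1}{4} - 3}{-4 - 3} \cdot 15 = - 183 \frac{1}{-7} \left(- \frac{11}{4}\right) 15 = - 183 \left(- \frac{1}{7}\right) \left(- \frac{11}{4}\right) 15 = - 183 \cdot \frac{11}{28} \cdot 15 = \left(-183\right) \frac{165}{28} = - \frac{30195}{28}$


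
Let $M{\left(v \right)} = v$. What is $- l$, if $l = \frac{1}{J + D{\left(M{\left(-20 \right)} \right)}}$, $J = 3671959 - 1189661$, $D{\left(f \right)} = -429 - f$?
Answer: $- \frac{1}{2481889} \approx -4.0292 \cdot 10^{-7}$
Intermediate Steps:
$J = 2482298$ ($J = 3671959 - 1189661 = 2482298$)
$l = \frac{1}{2481889}$ ($l = \frac{1}{2482298 - 409} = \frac{1}{2481889} \approx 4.0292 \cdot 10^{-7}$)
$- l = \left(-1\right) \frac{1}{2481889} = - \frac{1}{2481889}$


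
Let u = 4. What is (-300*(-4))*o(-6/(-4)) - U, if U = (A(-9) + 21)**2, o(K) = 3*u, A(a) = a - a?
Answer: 13959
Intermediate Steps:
A(a) = 0
o(K) = 12 (o(K) = 3*4 = 12)
U = 441 (U = (0 + 21)**2 = 21**2 = 441)
(-300*(-4))*o(-6/(-4)) - U = -300*(-4)*12 - 1*441 = -30*(-40)*12 - 441 = 1200*12 - 441 = 14400 - 441 = 13959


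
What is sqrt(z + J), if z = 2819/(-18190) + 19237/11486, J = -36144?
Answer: 3*I*sqrt(10956162906787606165)/52232585 ≈ 190.11*I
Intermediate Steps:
z = 79385499/52232585 (z = 2819*(-1/18190) + 19237*(1/11486) = -2819/18190 + 19237/11486 = 79385499/52232585 ≈ 1.5198)
sqrt(z + J) = sqrt(79385499/52232585 - 36144) = sqrt(-1887815166741/52232585) = 3*I*sqrt(10956162906787606165)/52232585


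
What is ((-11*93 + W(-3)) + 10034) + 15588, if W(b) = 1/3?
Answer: 73798/3 ≈ 24599.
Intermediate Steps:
W(b) = ⅓
((-11*93 + W(-3)) + 10034) + 15588 = ((-11*93 + ⅓) + 10034) + 15588 = ((-1023 + ⅓) + 10034) + 15588 = (-3068/3 + 10034) + 15588 = 27034/3 + 15588 = 73798/3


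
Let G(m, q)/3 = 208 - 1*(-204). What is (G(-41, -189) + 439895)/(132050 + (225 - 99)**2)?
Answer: 441131/147926 ≈ 2.9821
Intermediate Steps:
G(m, q) = 1236 (G(m, q) = 3*(208 - 1*(-204)) = 3*(208 + 204) = 3*412 = 1236)
(G(-41, -189) + 439895)/(132050 + (225 - 99)**2) = (1236 + 439895)/(132050 + (225 - 99)**2) = 441131/(132050 + 126**2) = 441131/(132050 + 15876) = 441131/147926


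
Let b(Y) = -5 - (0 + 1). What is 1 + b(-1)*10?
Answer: -59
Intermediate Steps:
b(Y) = -6 (b(Y) = -5 - 1*1 = -5 - 1 = -6)
1 + b(-1)*10 = 1 - 6*10 = 1 - 60 = -59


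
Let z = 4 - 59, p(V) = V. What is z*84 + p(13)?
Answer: -4607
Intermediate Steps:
z = -55
z*84 + p(13) = -55*84 + 13 = -4620 + 13 = -4607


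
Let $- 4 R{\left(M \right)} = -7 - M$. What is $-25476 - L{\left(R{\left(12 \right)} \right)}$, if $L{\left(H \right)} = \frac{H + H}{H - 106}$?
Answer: $- \frac{10317742}{405} \approx -25476.0$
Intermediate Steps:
$R{\left(M \right)} = \frac{7}{4} + \frac{M}{4}$ ($R{\left(M \right)} = - \frac{-7 - M}{4} = \frac{7}{4} + \frac{M}{4}$)
$L{\left(H \right)} = \frac{2 H}{-106 + H}$
$-25476 - L{\left(R{\left(12 \right)} \right)} = -25476 - \frac{2 \left(\frac{7}{4} + \frac{1}{4} \cdot 12\right)}{-106 + \left(\frac{7}{4} + \frac{1}{4} \cdot 12\right)} = -25476 - \frac{2 \left(\frac{7}{4} + 3\right)}{-106 + \left(\frac{7}{4} + 3\right)} = -25476 - 2 \cdot \frac{19}{4} \frac{1}{-106 + \frac{19}{4}} = -25476 - 2 \cdot \frac{19}{4} \frac{1}{- \frac{405}{4}} = -25476 - 2 \cdot \frac{19}{4} \left(- \frac{4}{405}\right) = -25476 - - \frac{38}{405} = -25476 + \frac{38}{405} = - \frac{10317742}{405}$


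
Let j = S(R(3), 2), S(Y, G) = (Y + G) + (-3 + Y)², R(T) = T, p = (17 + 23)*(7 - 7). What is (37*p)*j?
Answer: 0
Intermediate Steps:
p = 0 (p = 40*0 = 0)
S(Y, G) = G + Y + (-3 + Y)² (S(Y, G) = (G + Y) + (-3 + Y)² = G + Y + (-3 + Y)²)
j = 5 (j = 2 + 3 + (-3 + 3)² = 2 + 3 + 0² = 2 + 3 + 0 = 5)
(37*p)*j = (37*0)*5 = 0*5 = 0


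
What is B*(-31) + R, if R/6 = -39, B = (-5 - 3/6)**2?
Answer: -4687/4 ≈ -1171.8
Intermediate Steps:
B = 121/4 (B = (-5 - 3*1/6)**2 = (-5 - 1/2)**2 = (-11/2)**2 = 121/4 ≈ 30.250)
R = -234 (R = 6*(-39) = -234)
B*(-31) + R = (121/4)*(-31) - 234 = -3751/4 - 234 = -4687/4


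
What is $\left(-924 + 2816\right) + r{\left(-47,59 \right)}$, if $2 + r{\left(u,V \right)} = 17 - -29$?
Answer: $1936$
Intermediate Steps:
$r{\left(u,V \right)} = 44$ ($r{\left(u,V \right)} = -2 + \left(17 - -29\right) = -2 + \left(17 + 29\right) = -2 + 46 = 44$)
$\left(-924 + 2816\right) + r{\left(-47,59 \right)} = \left(-924 + 2816\right) + 44 = 1892 + 44 = 1936$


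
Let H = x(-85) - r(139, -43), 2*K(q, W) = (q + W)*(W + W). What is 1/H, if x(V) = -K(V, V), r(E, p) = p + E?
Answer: -1/14546 ≈ -6.8747e-5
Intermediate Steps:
K(q, W) = W*(W + q) (K(q, W) = ((q + W)*(W + W))/2 = ((W + q)*(2*W))/2 = (2*W*(W + q))/2 = W*(W + q))
r(E, p) = E + p
x(V) = -2*V² (x(V) = -V*(V + V) = -V*2*V = -2*V²)
H = -14546 (H = -2*(-85)² - (139 - 43) = -2*7225 - 1*96 = -14450 - 96 = -14546)
1/H = 1/(-14546) = -1/14546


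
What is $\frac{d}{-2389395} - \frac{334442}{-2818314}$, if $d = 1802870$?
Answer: $- \frac{142731323953}{224468846001} \approx -0.63586$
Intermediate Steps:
$\frac{d}{-2389395} - \frac{334442}{-2818314} = \frac{1802870}{-2389395} - \frac{334442}{-2818314} = 1802870 \left(- \frac{1}{2389395}\right) - - \frac{167221}{1409157} = - \frac{360574}{477879} + \frac{167221}{1409157} = - \frac{142731323953}{224468846001}$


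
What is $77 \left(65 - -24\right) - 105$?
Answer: $6748$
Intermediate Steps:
$77 \left(65 - -24\right) - 105 = 77 \left(65 + 24\right) - 105 = 77 \cdot 89 - 105 = 6853 - 105 = 6748$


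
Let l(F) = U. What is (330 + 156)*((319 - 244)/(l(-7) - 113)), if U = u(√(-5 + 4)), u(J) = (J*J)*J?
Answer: -411885/1277 + 3645*I/1277 ≈ -322.54 + 2.8543*I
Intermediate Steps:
u(J) = J³ (u(J) = J²*J = J³)
U = -I (U = (√(-5 + 4))³ = (√(-1))³ = I³ = -I ≈ -1.0*I)
l(F) = -I
(330 + 156)*((319 - 244)/(l(-7) - 113)) = (330 + 156)*((319 - 244)/(-I - 113)) = 486*(75/(-113 - I)) = 486*(75*((-113 + I)/12770)) = 486*(15*(-113 + I)/2554) = 3645*(-113 + I)/1277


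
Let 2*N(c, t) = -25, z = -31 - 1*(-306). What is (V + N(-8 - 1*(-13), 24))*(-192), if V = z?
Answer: -50400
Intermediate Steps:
z = 275 (z = -31 + 306 = 275)
V = 275
N(c, t) = -25/2 (N(c, t) = (1/2)*(-25) = -25/2)
(V + N(-8 - 1*(-13), 24))*(-192) = (275 - 25/2)*(-192) = (525/2)*(-192) = -50400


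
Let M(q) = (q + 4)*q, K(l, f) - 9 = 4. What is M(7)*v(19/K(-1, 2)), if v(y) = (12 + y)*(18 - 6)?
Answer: 161700/13 ≈ 12438.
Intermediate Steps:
K(l, f) = 13 (K(l, f) = 9 + 4 = 13)
v(y) = 144 + 12*y (v(y) = (12 + y)*12 = 144 + 12*y)
M(q) = q*(4 + q) (M(q) = (4 + q)*q = q*(4 + q))
M(7)*v(19/K(-1, 2)) = (7*(4 + 7))*(144 + 12*(19/13)) = (7*11)*(144 + 12*(19*(1/13))) = 77*(144 + 12*(19/13)) = 77*(144 + 228/13) = 77*(2100/13) = 161700/13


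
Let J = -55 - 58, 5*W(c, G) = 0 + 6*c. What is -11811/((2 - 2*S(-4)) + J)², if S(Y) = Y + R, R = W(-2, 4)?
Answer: -295275/241081 ≈ -1.2248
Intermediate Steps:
W(c, G) = 6*c/5 (W(c, G) = (0 + 6*c)/5 = (6*c)/5 = 6*c/5)
R = -12/5 (R = (6/5)*(-2) = -12/5 ≈ -2.4000)
J = -113
S(Y) = -12/5 + Y (S(Y) = Y - 12/5 = -12/5 + Y)
-11811/((2 - 2*S(-4)) + J)² = -11811/((2 - 2*(-12/5 - 4)) - 113)² = -11811/((2 - 2*(-32/5)) - 113)² = -11811/((2 + 64/5) - 113)² = -11811/(74/5 - 113)² = -11811/((-491/5)²) = -11811/241081/25 = -11811*25/241081 = -295275/241081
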